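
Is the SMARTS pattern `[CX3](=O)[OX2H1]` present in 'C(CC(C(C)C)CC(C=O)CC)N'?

The pattern [CX3](=O)[OX2H1] describes an sp2 carbon double-bonded to O and single-bonded to an -OH oxygen — a carboxylic acid.
The closest candidate here is an aldehyde (-CHO), but there is no singly-bonded oxygen on the carbonyl carbon. No other fragment satisfies the full query, so there is no match.

No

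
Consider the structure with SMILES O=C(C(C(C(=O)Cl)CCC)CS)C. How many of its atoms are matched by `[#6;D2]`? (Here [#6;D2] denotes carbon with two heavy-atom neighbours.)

3

The query [#6;D2] means: any carbon bonded to exactly two heavy atoms.
Check the 13 heavy atoms by environment: 3× C (D2) → match; 4× C (D3) → no; 1× S (D1) → no; 2× C (D1) → no; 2× O (D1) → no; 1× Cl (D1) → no.
That gives 3 matching atoms.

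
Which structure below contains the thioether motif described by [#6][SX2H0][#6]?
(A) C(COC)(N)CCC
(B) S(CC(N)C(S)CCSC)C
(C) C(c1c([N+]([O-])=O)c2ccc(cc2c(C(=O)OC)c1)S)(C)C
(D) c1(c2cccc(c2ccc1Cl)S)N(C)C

[#6][SX2H0][#6] describes an aliphatic sulfur bridging two carbons with no H on the sulfur (a thioether).
(A) has a methoxy ether (-OCH3) but the bridging atom is O, not S.
(B) contains a methylthio ether (-SCH3), which satisfies every atom and bond constraint.
(C) has a thiol (-SH) but the sulfur has H1, not H0 bridging two carbons.
(D) has a thiol (-SH) but the sulfur has H1, not H0 bridging two carbons.
So the answer is (B).

B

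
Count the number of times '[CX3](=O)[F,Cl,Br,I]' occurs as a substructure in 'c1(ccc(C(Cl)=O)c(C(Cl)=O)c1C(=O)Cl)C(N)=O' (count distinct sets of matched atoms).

3

[CX3](=O)[F,Cl,Br,I] is the SMARTS for an acyl halide: a carbonyl carbon bonded to a halogen.
The molecule carries 3 separate instances of an acyl chloride (-C(=O)Cl) meeting every constraint; each maps to a distinct set of atoms, giving 3 matches.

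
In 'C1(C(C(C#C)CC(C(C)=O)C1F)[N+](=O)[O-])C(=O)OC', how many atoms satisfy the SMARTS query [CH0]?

3

The query [CH0] means: aliphatic carbon with no attached hydrogen.
Check the 19 heavy atoms by environment: 6× C (H1) → no; 1× C (H2) → no; 3× C (H0) → match; 4× O (H0) → no; 2× C (H3) → no; 1× N (charge +1, H0) → no; 1× O (charge -1, H0) → no; 1× F (H0) → no.
That gives 3 matching atoms.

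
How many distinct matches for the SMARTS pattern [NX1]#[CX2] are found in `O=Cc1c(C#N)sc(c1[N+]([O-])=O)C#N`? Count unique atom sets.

[NX1]#[CX2] is the SMARTS for a nitrile: a nitrogen triple-bonded to a two-connected carbon.
The molecule carries 2 separate instances of a nitrile (-C#N) meeting every constraint; each maps to a distinct set of atoms, giving 2 matches.

2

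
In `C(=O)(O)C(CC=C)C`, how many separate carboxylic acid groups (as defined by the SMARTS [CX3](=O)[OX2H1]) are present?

1

[CX3](=O)[OX2H1] is the SMARTS for a carboxylic acid: an sp2 carbon double-bonded to O and single-bonded to an -OH oxygen.
Exactly one fragment in the molecule meets all constraints, giving 1 match.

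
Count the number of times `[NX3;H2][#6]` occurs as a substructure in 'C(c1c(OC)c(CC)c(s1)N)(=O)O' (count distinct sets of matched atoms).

[NX3;H2][#6] is the SMARTS for a primary amine: a trivalent nitrogen with two H attached to carbon.
Exactly one fragment in the molecule meets all constraints, giving 1 match.

1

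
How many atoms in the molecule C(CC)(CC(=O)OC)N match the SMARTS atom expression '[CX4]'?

5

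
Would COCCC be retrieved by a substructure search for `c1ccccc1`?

The pattern c1ccccc1 describes six aromatic carbons in a ring — a benzene ring.
The closest candidate here is a methyl group (-CH3), but no six-membered all-carbon aromatic ring is present. No other fragment satisfies the full query, so there is no match.

No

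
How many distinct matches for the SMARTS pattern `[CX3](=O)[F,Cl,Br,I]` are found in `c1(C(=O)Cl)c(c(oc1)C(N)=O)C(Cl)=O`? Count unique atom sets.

2

[CX3](=O)[F,Cl,Br,I] is the SMARTS for an acyl halide: a carbonyl carbon bonded to a halogen.
The molecule carries 2 separate instances of an acyl chloride (-C(=O)Cl) meeting every constraint; each maps to a distinct set of atoms, giving 2 matches.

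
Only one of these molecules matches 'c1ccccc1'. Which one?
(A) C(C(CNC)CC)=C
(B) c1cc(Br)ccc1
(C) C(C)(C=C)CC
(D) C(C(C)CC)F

c1ccccc1 describes six aromatic carbons in a ring (a benzene ring).
(A) has a methyl group (-CH3) but no six-membered all-carbon aromatic ring is present.
(B) contains the required atom environment, so the pattern matches.
(C) has a methyl group (-CH3) but no six-membered all-carbon aromatic ring is present.
(D) has a methyl group (-CH3) but no six-membered all-carbon aromatic ring is present.
So the answer is (B).

B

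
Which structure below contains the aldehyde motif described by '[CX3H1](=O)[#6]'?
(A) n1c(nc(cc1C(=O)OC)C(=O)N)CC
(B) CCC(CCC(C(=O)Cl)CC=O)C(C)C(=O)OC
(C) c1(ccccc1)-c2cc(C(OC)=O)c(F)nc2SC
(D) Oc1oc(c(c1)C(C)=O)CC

B

[CX3H1](=O)[#6] describes an sp2 carbon with one H, double-bonded to O and single-bonded to carbon (an aldehyde).
(A) has a methyl-ester group (-C(=O)OCH3) but the carbonyl carbon has H0, not H1.
(B) contains an aldehyde (-CHO), which satisfies every atom and bond constraint.
(C) has a methyl-ester group (-C(=O)OCH3) but the carbonyl carbon has H0, not H1.
(D) has an acetyl/ketone group (-C(=O)CH3) but the carbonyl carbon has H0 (two carbon neighbours), not H1.
So the answer is (B).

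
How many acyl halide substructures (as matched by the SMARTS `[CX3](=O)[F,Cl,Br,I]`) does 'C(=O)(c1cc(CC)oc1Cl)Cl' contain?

1

[CX3](=O)[F,Cl,Br,I] is the SMARTS for an acyl halide: a carbonyl carbon bonded to a halogen.
Exactly one fragment in the molecule meets all constraints, giving 1 match.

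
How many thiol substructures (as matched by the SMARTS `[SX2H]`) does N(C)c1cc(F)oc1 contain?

[SX2H] is the SMARTS for a thiol: an aliphatic sulfur with two connections, one being H.
No fragment in the molecule satisfies every constraint, giving 0 matches.

0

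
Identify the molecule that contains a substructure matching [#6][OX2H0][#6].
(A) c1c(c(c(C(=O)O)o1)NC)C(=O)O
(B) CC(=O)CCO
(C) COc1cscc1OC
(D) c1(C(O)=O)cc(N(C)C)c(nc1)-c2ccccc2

C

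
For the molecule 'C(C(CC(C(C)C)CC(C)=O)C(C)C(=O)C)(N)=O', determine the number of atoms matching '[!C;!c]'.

4

Check the 18 heavy atoms by environment: 14× C → no; 3× O → match; 1× N → match.
Summing the matching environments: 3 + 1 = 4 matching atoms.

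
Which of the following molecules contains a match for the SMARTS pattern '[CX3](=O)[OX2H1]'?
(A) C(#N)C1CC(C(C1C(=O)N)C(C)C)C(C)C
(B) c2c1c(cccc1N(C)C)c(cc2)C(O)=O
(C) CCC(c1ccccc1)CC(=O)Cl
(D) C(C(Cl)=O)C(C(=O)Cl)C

B

[CX3](=O)[OX2H1] describes an sp2 carbon double-bonded to O and single-bonded to an -OH oxygen (a carboxylic acid).
(A) has a primary amide (-C(=O)NH2) but the carbonyl is bonded to N, not to an -OH oxygen.
(B) contains a carboxylic acid group (-C(=O)OH), which satisfies every atom and bond constraint.
(C) has an acyl chloride (-C(=O)Cl) but the carbonyl is bonded to Cl, not to an -OH oxygen.
(D) has an acyl chloride (-C(=O)Cl) but the carbonyl is bonded to Cl, not to an -OH oxygen.
So the answer is (B).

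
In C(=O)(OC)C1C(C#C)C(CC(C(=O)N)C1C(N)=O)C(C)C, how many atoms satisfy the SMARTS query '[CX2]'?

The query [CX2] means: C with X2: aliphatic carbon with exactly 2 total connections.
Check the 21 heavy atoms by environment: 10× C (X4) → no; 2× C (X2) → match; 3× C (X3) → no; 3× O (X1) → no; 2× N (X3) → no; 1× O (X2) → no.
That gives 2 matching atoms.

2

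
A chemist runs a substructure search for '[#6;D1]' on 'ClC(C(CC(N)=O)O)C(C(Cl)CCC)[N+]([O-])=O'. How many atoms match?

1

Check the 17 heavy atoms by environment: 3× C (D2) → no; 5× C (D3) → no; 3× O (D1) → no; 1× N (charge +1, D3) → no; 1× O (charge -1, D1) → no; 2× Cl (D1) → no; 1× C (D1) → match; 1× N (D1) → no.
That gives 1 matching atom.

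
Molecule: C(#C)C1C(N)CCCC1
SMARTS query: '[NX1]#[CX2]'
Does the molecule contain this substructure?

The pattern [NX1]#[CX2] describes a nitrogen triple-bonded to a two-connected carbon — a nitrile.
The closest candidate here is a primary amino group (-NH2), but the nitrogen is NX3 (three connections), not NX1 triple-bonded. No other fragment satisfies the full query, so there is no match.

No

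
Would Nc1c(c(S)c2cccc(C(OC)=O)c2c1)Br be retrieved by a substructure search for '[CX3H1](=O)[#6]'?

No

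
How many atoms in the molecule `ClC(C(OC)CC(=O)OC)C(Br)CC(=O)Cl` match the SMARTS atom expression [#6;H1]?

3

Check the 16 heavy atoms by environment: 2× C (H2) → no; 3× C (H1) → match; 2× C (H0) → no; 4× O (H0) → no; 2× C (H3) → no; 2× Cl (H0) → no; 1× Br (H0) → no.
That gives 3 matching atoms.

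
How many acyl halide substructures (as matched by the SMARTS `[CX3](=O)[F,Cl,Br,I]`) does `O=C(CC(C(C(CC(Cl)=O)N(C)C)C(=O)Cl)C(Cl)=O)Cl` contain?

4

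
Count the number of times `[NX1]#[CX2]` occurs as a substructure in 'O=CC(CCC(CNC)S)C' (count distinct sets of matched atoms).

[NX1]#[CX2] is the SMARTS for a nitrile: a nitrogen triple-bonded to a two-connected carbon.
No fragment in the molecule satisfies every constraint, giving 0 matches.

0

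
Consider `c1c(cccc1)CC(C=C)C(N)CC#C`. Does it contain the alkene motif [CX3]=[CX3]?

The pattern [CX3]=[CX3] describes a non-aromatic C=C double bond between two sp2 carbons — an alkene.
The molecule carries a vinyl group (-CH=CH2), whose atoms satisfy every constraint of the query, so the pattern matches.

Yes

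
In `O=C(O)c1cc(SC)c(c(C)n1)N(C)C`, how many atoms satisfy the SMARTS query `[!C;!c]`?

5

The query [!C;!c] means: neither aliphatic nor aromatic carbon — same as [!#6].
Check the 15 heavy atoms by environment: 1× n (aromatic) → match; 5× c (aromatic) → no; 5× C → no; 2× O → match; 1× N → match; 1× S → match.
Summing the matching environments: 1 + 2 + 1 + 1 = 5 matching atoms.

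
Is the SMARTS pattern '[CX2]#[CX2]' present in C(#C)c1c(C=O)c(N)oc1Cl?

Yes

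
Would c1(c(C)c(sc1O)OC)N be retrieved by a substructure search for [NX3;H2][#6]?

The pattern [NX3;H2][#6] describes a trivalent nitrogen with two H attached to carbon — a primary amine.
The molecule carries a primary amino group (-NH2), whose atoms satisfy every constraint of the query, so the pattern matches.

Yes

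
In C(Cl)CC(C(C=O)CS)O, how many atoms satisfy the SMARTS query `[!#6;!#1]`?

4

The query [!#6;!#1] means: not carbon and not hydrogen — any heteroatom.
Check the 10 heavy atoms by environment: 6× C → no; 2× O → match; 1× S → match; 1× Cl → match.
Summing the matching environments: 2 + 1 + 1 = 4 matching atoms.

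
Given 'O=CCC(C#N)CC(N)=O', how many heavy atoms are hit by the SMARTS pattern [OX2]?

Check the 10 heavy atoms by environment: 3× C (X4) → no; 2× C (X3) → no; 2× O (X1) → no; 1× C (X2) → no; 1× N (X1) → no; 1× N (X3) → no.
No environment satisfies the query, so 0 matching atoms.

0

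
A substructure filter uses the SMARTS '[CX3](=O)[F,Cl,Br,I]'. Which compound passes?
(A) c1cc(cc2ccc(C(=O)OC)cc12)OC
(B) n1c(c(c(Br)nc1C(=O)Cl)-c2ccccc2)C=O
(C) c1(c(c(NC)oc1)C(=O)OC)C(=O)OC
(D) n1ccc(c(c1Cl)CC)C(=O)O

B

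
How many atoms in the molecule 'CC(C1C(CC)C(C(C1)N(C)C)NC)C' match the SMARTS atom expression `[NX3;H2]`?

The query [NX3;H2] means: aliphatic N with 3 total connections, two of them H — an -NH2 nitrogen (amine or amide).
Check the 15 heavy atoms by environment: 5× C (H1, X4) → no; 2× C (H2, X4) → no; 6× C (H3, X4) → no; 1× N (H1, X3) → no; 1× N (H0, X3) → no.
No environment satisfies the query, so 0 matching atoms.

0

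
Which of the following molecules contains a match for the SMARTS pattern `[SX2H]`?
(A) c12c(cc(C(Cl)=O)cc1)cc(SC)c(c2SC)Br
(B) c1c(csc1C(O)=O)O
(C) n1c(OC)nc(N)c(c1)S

[SX2H] describes an aliphatic sulfur with two connections, one being H (a thiol).
(A) has a methylthio ether (-SCH3) but the sulfur has H0 (bonded to two carbons), not H1.
(B) has a hydroxyl group (-OH) but it is an -OH, not an -SH.
(C) contains a thiol (-SH), which satisfies every atom and bond constraint.
So the answer is (C).

C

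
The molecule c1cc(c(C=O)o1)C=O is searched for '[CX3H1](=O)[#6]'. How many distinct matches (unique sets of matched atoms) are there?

2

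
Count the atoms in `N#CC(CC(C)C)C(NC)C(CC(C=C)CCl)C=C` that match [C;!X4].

The query [C;!X4] means: aliphatic carbon that does not have four total connections.
Check the 19 heavy atoms by environment: 11× C (X4) → no; 1× C (X2) → match; 1× N (X1) → no; 1× Cl (X1) → no; 4× C (X3) → match; 1× N (X3) → no.
Summing the matching environments: 1 + 4 = 5 matching atoms.

5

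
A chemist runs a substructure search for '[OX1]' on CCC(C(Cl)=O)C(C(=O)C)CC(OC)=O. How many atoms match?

The query [OX1] means: aliphatic oxygen with one total connection — typically a carbonyl =O or an oxide.
Check the 15 heavy atoms by environment: 7× C (X4) → no; 3× C (X3) → no; 3× O (X1) → match; 1× Cl (X1) → no; 1× O (X2) → no.
That gives 3 matching atoms.

3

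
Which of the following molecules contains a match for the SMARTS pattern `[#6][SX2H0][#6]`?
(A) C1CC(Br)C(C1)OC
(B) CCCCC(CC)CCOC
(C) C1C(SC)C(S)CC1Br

C

[#6][SX2H0][#6] describes an aliphatic sulfur bridging two carbons with no H on the sulfur (a thioether).
(A) has a methoxy ether (-OCH3) but the bridging atom is O, not S.
(B) has a methoxy ether (-OCH3) but the bridging atom is O, not S.
(C) contains a methylthio ether (-SCH3), which satisfies every atom and bond constraint.
So the answer is (C).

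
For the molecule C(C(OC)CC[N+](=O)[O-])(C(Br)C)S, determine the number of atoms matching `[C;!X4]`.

The query [C;!X4] means: aliphatic carbon that does not have four total connections.
Check the 13 heavy atoms by environment: 7× C (X4) → no; 1× Br (X1) → no; 1× N (charge +1, X3) → no; 1× O (charge -1, X1) → no; 1× O (X1) → no; 1× S (X2) → no; 1× O (X2) → no.
No environment satisfies the query, so 0 matching atoms.

0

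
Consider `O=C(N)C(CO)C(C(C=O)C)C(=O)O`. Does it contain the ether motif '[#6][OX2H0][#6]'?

The pattern [#6][OX2H0][#6] describes an aliphatic oxygen bridging two carbons with no H on the oxygen — an ether.
The closest candidate here is a hydroxyl group (-OH), but the oxygen has H1, not H0 bridging two carbons. No other fragment satisfies the full query, so there is no match.

No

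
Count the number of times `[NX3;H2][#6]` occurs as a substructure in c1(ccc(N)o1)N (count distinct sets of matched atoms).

2

[NX3;H2][#6] is the SMARTS for a primary amine: a trivalent nitrogen with two H attached to carbon.
The molecule carries 2 separate instances of a primary amino group (-NH2) meeting every constraint; each maps to a distinct set of atoms, giving 2 matches.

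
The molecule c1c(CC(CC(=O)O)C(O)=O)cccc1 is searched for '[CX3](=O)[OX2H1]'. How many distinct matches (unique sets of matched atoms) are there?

2

[CX3](=O)[OX2H1] is the SMARTS for a carboxylic acid: an sp2 carbon double-bonded to O and single-bonded to an -OH oxygen.
The molecule carries 2 separate instances of a carboxylic acid group (-C(=O)OH) meeting every constraint; each maps to a distinct set of atoms, giving 2 matches.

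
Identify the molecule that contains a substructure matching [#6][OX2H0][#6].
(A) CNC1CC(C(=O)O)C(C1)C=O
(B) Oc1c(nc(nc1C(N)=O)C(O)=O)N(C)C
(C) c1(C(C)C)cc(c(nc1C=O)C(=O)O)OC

[#6][OX2H0][#6] describes an aliphatic oxygen bridging two carbons with no H on the oxygen (an ether).
(A) has a carboxylic acid group (-C(=O)OH) but the -OH oxygen has H1; the =O is OX1, not OX2.
(B) has a carboxylic acid group (-C(=O)OH) but the -OH oxygen has H1; the =O is OX1, not OX2.
(C) contains a methoxy ether (-OCH3), which satisfies every atom and bond constraint.
So the answer is (C).

C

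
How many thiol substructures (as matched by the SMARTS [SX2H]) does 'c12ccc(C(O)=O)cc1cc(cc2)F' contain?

0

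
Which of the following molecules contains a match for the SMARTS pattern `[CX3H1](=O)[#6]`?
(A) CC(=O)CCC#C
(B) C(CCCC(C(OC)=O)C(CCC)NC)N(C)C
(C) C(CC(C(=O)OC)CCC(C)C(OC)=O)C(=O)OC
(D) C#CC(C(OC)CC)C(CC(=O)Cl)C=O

D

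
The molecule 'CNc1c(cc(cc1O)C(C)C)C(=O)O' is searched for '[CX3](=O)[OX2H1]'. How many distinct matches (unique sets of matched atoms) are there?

[CX3](=O)[OX2H1] is the SMARTS for a carboxylic acid: an sp2 carbon double-bonded to O and single-bonded to an -OH oxygen.
Exactly one fragment in the molecule meets all constraints, giving 1 match.

1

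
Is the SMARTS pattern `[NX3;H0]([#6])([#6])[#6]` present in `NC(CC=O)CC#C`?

The pattern [NX3;H0]([#6])([#6])[#6] describes a trivalent nitrogen with no H, bonded to three carbons — a tertiary amine.
The closest candidate here is a primary amino group (-NH2), but the nitrogen has H2, not H0 with three carbons. No other fragment satisfies the full query, so there is no match.

No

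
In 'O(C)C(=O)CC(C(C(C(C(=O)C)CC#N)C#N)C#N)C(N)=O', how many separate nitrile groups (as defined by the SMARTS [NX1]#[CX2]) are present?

3

[NX1]#[CX2] is the SMARTS for a nitrile: a nitrogen triple-bonded to a two-connected carbon.
The molecule carries 3 separate instances of a nitrile (-C#N) meeting every constraint; each maps to a distinct set of atoms, giving 3 matches.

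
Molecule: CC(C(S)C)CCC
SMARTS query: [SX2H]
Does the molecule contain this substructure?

Yes

The pattern [SX2H] describes an aliphatic sulfur with two connections, one being H — a thiol.
The molecule carries a thiol (-SH), whose atoms satisfy every constraint of the query, so the pattern matches.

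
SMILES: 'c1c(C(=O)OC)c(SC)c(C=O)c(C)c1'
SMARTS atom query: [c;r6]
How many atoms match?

The query [c;r6] means: aromatic carbon that belongs to a six-membered ring.
Check the 15 heavy atoms by environment: 6× c (aromatic, in 6-ring) → match; 1× S (acyclic) → no; 5× C (acyclic) → no; 3× O (acyclic) → no.
That gives 6 matching atoms.

6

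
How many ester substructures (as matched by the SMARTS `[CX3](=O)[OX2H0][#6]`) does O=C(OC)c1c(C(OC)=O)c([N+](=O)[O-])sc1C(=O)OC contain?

[CX3](=O)[OX2H0][#6] is the SMARTS for an ester: a carbonyl carbon bonded to an oxygen that is itself bonded to carbon (no H on that O).
The molecule carries 3 separate instances of a methyl-ester group (-C(=O)OCH3) meeting every constraint; each maps to a distinct set of atoms, giving 3 matches.

3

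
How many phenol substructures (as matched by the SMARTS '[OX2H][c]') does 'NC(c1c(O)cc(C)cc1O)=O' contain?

[OX2H][c] is the SMARTS for a phenol: a hydroxyl oxygen attached to an aromatic carbon.
The molecule carries 2 separate instances of a hydroxyl group (-OH) meeting every constraint; each maps to a distinct set of atoms, giving 2 matches.

2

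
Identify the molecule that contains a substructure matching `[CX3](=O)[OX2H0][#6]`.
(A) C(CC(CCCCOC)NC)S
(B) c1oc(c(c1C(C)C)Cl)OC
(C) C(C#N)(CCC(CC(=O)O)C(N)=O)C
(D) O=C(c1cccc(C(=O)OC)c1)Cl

[CX3](=O)[OX2H0][#6] describes a carbonyl carbon bonded to an oxygen that is itself bonded to carbon (no H on that O) (an ester).
(A) has a methoxy ether (-OCH3) but the ether oxygen is not adjacent to a C=O carbon.
(B) has a methoxy ether (-OCH3) but the ether oxygen is not adjacent to a C=O carbon.
(C) has a carboxylic acid group (-C(=O)OH) but the singly-bonded O carries H (OX2H1, not H0).
(D) contains a methyl-ester group (-C(=O)OCH3), which satisfies every atom and bond constraint.
So the answer is (D).

D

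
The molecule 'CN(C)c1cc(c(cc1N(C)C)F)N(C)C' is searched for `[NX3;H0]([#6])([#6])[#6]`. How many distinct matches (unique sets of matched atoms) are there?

[NX3;H0]([#6])([#6])[#6] is the SMARTS for a tertiary amine: a trivalent nitrogen with no H, bonded to three carbons.
The molecule carries 3 separate instances of a dimethylamino group (-N(CH3)2) meeting every constraint; each maps to a distinct set of atoms, giving 3 matches.

3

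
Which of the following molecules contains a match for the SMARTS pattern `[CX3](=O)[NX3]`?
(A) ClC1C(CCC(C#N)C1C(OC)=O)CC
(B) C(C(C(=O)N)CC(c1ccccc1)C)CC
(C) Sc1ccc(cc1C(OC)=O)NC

B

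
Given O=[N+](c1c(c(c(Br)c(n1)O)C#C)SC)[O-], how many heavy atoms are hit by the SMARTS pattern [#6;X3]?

Check the 15 heavy atoms by environment: 1× n (aromatic, X2) → no; 5× c (aromatic, X3) → match; 2× C (X2) → no; 1× S (X2) → no; 1× C (X4) → no; 1× Br (X1) → no; 1× N (charge +1, X3) → no; 1× O (charge -1, X1) → no; 1× O (X1) → no; 1× O (X2) → no.
That gives 5 matching atoms.

5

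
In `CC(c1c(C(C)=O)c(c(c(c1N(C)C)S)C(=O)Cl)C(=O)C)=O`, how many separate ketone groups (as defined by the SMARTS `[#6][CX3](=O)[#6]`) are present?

3

[#6][CX3](=O)[#6] is the SMARTS for a ketone: a carbonyl carbon (no H) flanked by two carbons.
The molecule carries 3 separate instances of an acetyl/ketone group (-C(=O)CH3) meeting every constraint; each maps to a distinct set of atoms, giving 3 matches.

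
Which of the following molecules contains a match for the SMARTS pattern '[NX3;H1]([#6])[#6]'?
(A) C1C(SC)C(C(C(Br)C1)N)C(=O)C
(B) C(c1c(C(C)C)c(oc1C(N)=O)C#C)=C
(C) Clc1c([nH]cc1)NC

C

[NX3;H1]([#6])[#6] describes a trivalent nitrogen with one H, bonded to two carbons (a secondary amine).
(A) has a primary amino group (-NH2) but the nitrogen has H2 and only one carbon neighbour.
(B) has a primary amide (-C(=O)NH2) but the -C(=O)NH2 nitrogen has H2, not H1.
(C) contains an N-methylamino group (-NHCH3), which satisfies every atom and bond constraint.
So the answer is (C).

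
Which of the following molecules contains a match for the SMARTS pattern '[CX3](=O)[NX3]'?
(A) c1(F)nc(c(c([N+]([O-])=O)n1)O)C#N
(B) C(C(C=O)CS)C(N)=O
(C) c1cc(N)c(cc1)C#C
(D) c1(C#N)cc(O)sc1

B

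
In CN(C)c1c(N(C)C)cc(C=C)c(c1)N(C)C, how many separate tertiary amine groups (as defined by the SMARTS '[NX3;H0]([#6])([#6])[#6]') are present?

[NX3;H0]([#6])([#6])[#6] is the SMARTS for a tertiary amine: a trivalent nitrogen with no H, bonded to three carbons.
The molecule carries 3 separate instances of a dimethylamino group (-N(CH3)2) meeting every constraint; each maps to a distinct set of atoms, giving 3 matches.

3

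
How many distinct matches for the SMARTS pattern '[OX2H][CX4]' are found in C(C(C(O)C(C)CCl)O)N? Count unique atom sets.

2

[OX2H][CX4] is the SMARTS for an aliphatic alcohol: a hydroxyl oxygen bound to an sp3 (X4) carbon.
The molecule carries 2 separate instances of a hydroxyl group (-OH) meeting every constraint; each maps to a distinct set of atoms, giving 2 matches.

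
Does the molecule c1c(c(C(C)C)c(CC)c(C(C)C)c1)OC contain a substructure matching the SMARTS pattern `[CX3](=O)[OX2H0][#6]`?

No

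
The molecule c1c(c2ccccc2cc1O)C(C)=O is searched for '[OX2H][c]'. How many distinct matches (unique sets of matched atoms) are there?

1

[OX2H][c] is the SMARTS for a phenol: a hydroxyl oxygen attached to an aromatic carbon.
Exactly one fragment in the molecule meets all constraints, giving 1 match.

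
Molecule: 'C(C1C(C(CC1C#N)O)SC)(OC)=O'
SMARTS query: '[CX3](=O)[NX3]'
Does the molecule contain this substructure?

No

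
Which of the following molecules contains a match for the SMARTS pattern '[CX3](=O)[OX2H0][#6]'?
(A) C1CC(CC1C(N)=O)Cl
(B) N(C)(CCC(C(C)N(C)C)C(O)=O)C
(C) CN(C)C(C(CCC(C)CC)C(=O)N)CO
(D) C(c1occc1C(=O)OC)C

[CX3](=O)[OX2H0][#6] describes a carbonyl carbon bonded to an oxygen that is itself bonded to carbon (no H on that O) (an ester).
(A) has a primary amide (-C(=O)NH2) but the carbonyl is bonded to N, not to an O-C linkage.
(B) has a carboxylic acid group (-C(=O)OH) but the singly-bonded O carries H (OX2H1, not H0).
(C) has a primary amide (-C(=O)NH2) but the carbonyl is bonded to N, not to an O-C linkage.
(D) contains a methyl-ester group (-C(=O)OCH3), which satisfies every atom and bond constraint.
So the answer is (D).

D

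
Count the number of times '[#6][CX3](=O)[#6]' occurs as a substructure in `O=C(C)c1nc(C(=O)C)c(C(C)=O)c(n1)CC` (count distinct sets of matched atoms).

3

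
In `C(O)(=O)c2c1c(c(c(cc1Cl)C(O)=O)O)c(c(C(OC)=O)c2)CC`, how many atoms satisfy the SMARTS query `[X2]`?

Check the 24 heavy atoms by environment: 10× c (aromatic, X3) → no; 3× C (X3) → no; 3× O (X1) → no; 4× O (X2) → match; 3× C (X4) → no; 1× Cl (X1) → no.
That gives 4 matching atoms.

4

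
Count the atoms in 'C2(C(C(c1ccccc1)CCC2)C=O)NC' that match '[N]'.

1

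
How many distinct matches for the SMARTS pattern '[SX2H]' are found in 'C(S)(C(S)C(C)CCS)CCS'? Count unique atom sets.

4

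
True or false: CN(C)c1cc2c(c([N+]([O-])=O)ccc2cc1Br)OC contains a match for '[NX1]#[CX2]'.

False

The pattern [NX1]#[CX2] describes a nitrogen triple-bonded to a two-connected carbon — a nitrile.
The closest candidate here is a nitro group (-[N+](=O)[O-]), but there is no C#N triple bond. No other fragment satisfies the full query, so there is no match.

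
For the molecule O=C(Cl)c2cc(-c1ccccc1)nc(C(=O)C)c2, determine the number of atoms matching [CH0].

The query [CH0] means: aliphatic carbon with no attached hydrogen.
Check the 18 heavy atoms by environment: 1× n (aromatic, H0) → no; 4× c (aromatic, H0) → no; 7× c (aromatic, H1) → no; 2× C (H0) → match; 2× O (H0) → no; 1× Cl (H0) → no; 1× C (H3) → no.
That gives 2 matching atoms.

2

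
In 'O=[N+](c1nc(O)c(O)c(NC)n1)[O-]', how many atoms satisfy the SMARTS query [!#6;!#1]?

The query [!#6;!#1] means: not carbon and not hydrogen — any heteroatom.
Check the 13 heavy atoms by environment: 2× n (aromatic) → match; 4× c (aromatic) → no; 3× O → match; 1× N → match; 1× C → no; 1× N (charge +1) → match; 1× O (charge -1) → match.
Summing the matching environments: 2 + 3 + 1 + 1 + 1 = 8 matching atoms.

8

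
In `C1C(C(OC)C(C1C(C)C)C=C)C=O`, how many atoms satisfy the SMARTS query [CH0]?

0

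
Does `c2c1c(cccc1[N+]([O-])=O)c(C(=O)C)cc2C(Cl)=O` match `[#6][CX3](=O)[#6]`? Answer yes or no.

Yes

The pattern [#6][CX3](=O)[#6] describes a carbonyl carbon (no H) flanked by two carbons — a ketone.
The molecule carries an acetyl/ketone group (-C(=O)CH3), whose atoms satisfy every constraint of the query, so the pattern matches.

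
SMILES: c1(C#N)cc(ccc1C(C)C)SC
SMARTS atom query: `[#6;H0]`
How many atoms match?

The query [#6;H0] means: any carbon with no attached hydrogen.
Check the 13 heavy atoms by environment: 3× c (aromatic, H0) → match; 3× c (aromatic, H1) → no; 1× S (H0) → no; 3× C (H3) → no; 1× C (H0) → match; 1× N (H0) → no; 1× C (H1) → no.
Summing the matching environments: 3 + 1 = 4 matching atoms.

4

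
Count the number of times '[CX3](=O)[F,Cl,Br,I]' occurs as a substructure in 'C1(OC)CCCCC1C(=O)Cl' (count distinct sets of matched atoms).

1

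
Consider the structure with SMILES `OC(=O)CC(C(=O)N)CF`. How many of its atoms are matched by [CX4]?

3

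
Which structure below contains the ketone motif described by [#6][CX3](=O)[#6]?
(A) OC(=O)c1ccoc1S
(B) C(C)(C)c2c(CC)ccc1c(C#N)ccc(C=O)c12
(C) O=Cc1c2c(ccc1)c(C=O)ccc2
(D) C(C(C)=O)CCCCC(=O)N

[#6][CX3](=O)[#6] describes a carbonyl carbon (no H) flanked by two carbons (a ketone).
(A) has a carboxylic acid group (-C(=O)OH) but one neighbour of the carbonyl carbon is O, not C.
(B) has an aldehyde (-CHO) but the carbonyl carbon has H1, so it is not flanked by two carbons.
(C) has an aldehyde (-CHO) but the carbonyl carbon has H1, so it is not flanked by two carbons.
(D) contains an acetyl/ketone group (-C(=O)CH3), which satisfies every atom and bond constraint.
So the answer is (D).

D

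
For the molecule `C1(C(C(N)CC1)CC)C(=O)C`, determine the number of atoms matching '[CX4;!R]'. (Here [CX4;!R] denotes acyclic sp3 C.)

The query [CX4;!R] means: aliphatic carbon with four total connections, not in a ring.
Check the 11 heavy atoms by environment: 5× C (X4, in 5-ring) → no; 1× N (X3, acyclic) → no; 1× C (X3, acyclic) → no; 1× O (X1, acyclic) → no; 3× C (X4, acyclic) → match.
That gives 3 matching atoms.

3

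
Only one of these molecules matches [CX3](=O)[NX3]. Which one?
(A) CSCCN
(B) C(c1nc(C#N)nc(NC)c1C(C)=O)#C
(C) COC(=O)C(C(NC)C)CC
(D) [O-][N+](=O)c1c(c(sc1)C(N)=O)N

[CX3](=O)[NX3] describes a carbonyl carbon bonded to a trivalent nitrogen (an amide).
(A) has a primary amino group (-NH2) but the -NH2 is not attached to a carbonyl carbon.
(B) has a nitrile (-C#N) but the nitrile N is NX1 (triple-bonded), not NX3.
(C) has a methyl-ester group (-C(=O)OCH3) but the carbonyl is bonded to O, not to an NX3 nitrogen.
(D) contains a primary amide (-C(=O)NH2), which satisfies every atom and bond constraint.
So the answer is (D).

D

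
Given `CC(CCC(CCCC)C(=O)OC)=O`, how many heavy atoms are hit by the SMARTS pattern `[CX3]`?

Check the 14 heavy atoms by environment: 9× C (X4) → no; 2× C (X3) → match; 2× O (X1) → no; 1× O (X2) → no.
That gives 2 matching atoms.

2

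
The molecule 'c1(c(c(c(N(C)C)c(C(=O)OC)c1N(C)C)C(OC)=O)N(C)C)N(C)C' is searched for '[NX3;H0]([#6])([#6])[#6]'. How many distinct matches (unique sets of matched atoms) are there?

4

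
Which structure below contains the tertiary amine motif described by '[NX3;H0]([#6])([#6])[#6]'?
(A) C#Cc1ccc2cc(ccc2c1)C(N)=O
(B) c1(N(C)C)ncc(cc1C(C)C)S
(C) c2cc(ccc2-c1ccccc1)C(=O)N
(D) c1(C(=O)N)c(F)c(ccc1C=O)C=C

B

[NX3;H0]([#6])([#6])[#6] describes a trivalent nitrogen with no H, bonded to three carbons (a tertiary amine).
(A) has a primary amide (-C(=O)NH2) but the amide nitrogen has H2 and only one carbon neighbour.
(B) contains a dimethylamino group (-N(CH3)2), which satisfies every atom and bond constraint.
(C) has a primary amide (-C(=O)NH2) but the amide nitrogen has H2 and only one carbon neighbour.
(D) has a primary amide (-C(=O)NH2) but the amide nitrogen has H2 and only one carbon neighbour.
So the answer is (B).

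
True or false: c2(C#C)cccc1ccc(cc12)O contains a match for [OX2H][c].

True

The pattern [OX2H][c] describes a hydroxyl oxygen attached to an aromatic carbon — a phenol.
The molecule carries a hydroxyl group (-OH), whose atoms satisfy every constraint of the query, so the pattern matches.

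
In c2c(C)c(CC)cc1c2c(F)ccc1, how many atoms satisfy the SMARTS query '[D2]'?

6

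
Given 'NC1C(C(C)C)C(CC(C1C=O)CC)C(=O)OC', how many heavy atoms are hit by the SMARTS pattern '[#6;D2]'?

The query [#6;D2] means: any carbon bonded to exactly two heavy atoms.
Check the 18 heavy atoms by environment: 7× C (D3) → no; 3× C (D2) → match; 4× C (D1) → no; 2× O (D1) → no; 1× N (D1) → no; 1× O (D2) → no.
That gives 3 matching atoms.

3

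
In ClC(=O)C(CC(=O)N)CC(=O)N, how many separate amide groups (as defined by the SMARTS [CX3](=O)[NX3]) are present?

[CX3](=O)[NX3] is the SMARTS for an amide: a carbonyl carbon bonded to a trivalent nitrogen.
The molecule carries 2 separate instances of a primary amide (-C(=O)NH2) meeting every constraint; each maps to a distinct set of atoms, giving 2 matches.

2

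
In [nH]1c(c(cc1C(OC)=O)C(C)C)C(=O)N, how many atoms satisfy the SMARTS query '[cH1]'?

1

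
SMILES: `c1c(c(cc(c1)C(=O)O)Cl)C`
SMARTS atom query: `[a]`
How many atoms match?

6

Check the 11 heavy atoms by environment: 6× c (aromatic) → match; 1× Cl → no; 2× C → no; 2× O → no.
That gives 6 matching atoms.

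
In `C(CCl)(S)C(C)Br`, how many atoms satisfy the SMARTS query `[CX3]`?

0

The query [CX3] means: C with X3: aliphatic carbon with exactly 3 total connections.
Check the 7 heavy atoms by environment: 4× C (X4) → no; 1× S (X2) → no; 1× Cl (X1) → no; 1× Br (X1) → no.
No environment satisfies the query, so 0 matching atoms.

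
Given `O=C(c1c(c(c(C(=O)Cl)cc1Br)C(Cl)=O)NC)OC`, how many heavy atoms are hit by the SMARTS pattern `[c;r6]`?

The query [c;r6] means: aromatic carbon that belongs to a six-membered ring.
Check the 19 heavy atoms by environment: 6× c (aromatic, in 6-ring) → match; 5× C (acyclic) → no; 4× O (acyclic) → no; 2× Cl (acyclic) → no; 1× N (acyclic) → no; 1× Br (acyclic) → no.
That gives 6 matching atoms.

6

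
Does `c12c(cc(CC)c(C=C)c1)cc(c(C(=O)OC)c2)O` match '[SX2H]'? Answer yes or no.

The pattern [SX2H] describes an aliphatic sulfur with two connections, one being H — a thiol.
The closest candidate here is a hydroxyl group (-OH), but it is an -OH, not an -SH. No other fragment satisfies the full query, so there is no match.

No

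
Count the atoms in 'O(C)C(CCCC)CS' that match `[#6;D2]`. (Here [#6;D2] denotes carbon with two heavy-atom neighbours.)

4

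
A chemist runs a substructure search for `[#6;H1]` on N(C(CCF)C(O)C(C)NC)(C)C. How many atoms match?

3

The query [#6;H1] means: any carbon bearing exactly one hydrogen.
Check the 13 heavy atoms by environment: 2× C (H2) → no; 3× C (H1) → match; 4× C (H3) → no; 1× F (H0) → no; 1× N (H1) → no; 1× O (H1) → no; 1× N (H0) → no.
That gives 3 matching atoms.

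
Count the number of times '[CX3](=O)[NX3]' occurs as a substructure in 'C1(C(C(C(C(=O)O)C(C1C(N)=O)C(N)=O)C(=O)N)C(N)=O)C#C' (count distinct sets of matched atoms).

4

[CX3](=O)[NX3] is the SMARTS for an amide: a carbonyl carbon bonded to a trivalent nitrogen.
The molecule carries 4 separate instances of a primary amide (-C(=O)NH2) meeting every constraint; each maps to a distinct set of atoms, giving 4 matches.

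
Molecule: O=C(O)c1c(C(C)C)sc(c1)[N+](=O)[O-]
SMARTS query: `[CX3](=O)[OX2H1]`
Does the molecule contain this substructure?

Yes

The pattern [CX3](=O)[OX2H1] describes an sp2 carbon double-bonded to O and single-bonded to an -OH oxygen — a carboxylic acid.
The molecule carries a carboxylic acid group (-C(=O)OH), whose atoms satisfy every constraint of the query, so the pattern matches.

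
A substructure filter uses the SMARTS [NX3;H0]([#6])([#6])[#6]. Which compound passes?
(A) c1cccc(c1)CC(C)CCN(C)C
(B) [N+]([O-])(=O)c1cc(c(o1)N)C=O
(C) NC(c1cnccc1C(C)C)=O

A

[NX3;H0]([#6])([#6])[#6] describes a trivalent nitrogen with no H, bonded to three carbons (a tertiary amine).
(A) contains a dimethylamino group (-N(CH3)2), which satisfies every atom and bond constraint.
(B) has a primary amino group (-NH2) but the nitrogen has H2, not H0 with three carbons.
(C) has a primary amide (-C(=O)NH2) but the amide nitrogen has H2 and only one carbon neighbour.
So the answer is (A).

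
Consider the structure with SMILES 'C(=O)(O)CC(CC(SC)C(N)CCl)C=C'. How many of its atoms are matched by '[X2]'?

The query [X2] means: any atom with exactly two total connections (bonds + H).
Check the 15 heavy atoms by environment: 7× C (X4) → no; 1× S (X2) → match; 3× C (X3) → no; 1× O (X1) → no; 1× O (X2) → match; 1× N (X3) → no; 1× Cl (X1) → no.
Summing the matching environments: 1 + 1 = 2 matching atoms.

2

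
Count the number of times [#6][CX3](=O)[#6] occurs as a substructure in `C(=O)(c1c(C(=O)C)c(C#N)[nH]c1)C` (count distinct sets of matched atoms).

[#6][CX3](=O)[#6] is the SMARTS for a ketone: a carbonyl carbon (no H) flanked by two carbons.
The molecule carries 2 separate instances of an acetyl/ketone group (-C(=O)CH3) meeting every constraint; each maps to a distinct set of atoms, giving 2 matches.

2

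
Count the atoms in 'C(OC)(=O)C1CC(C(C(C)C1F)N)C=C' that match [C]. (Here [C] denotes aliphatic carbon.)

The query [C] means: uppercase C matches aliphatic (non-aromatic) carbon only.
Check the 15 heavy atoms by environment: 11× C → match; 1× F → no; 1× N → no; 2× O → no.
That gives 11 matching atoms.

11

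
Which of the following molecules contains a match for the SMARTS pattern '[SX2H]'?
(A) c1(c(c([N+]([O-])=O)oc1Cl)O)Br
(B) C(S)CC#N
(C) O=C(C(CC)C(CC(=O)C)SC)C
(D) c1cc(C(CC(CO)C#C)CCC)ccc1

[SX2H] describes an aliphatic sulfur with two connections, one being H (a thiol).
(A) has a hydroxyl group (-OH) but it is an -OH, not an -SH.
(B) contains a thiol (-SH), which satisfies every atom and bond constraint.
(C) has a methylthio ether (-SCH3) but the sulfur has H0 (bonded to two carbons), not H1.
(D) has a hydroxyl group (-OH) but it is an -OH, not an -SH.
So the answer is (B).

B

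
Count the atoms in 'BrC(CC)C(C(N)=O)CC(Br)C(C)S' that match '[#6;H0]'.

1

The query [#6;H0] means: any carbon with no attached hydrogen.
Check the 14 heavy atoms by environment: 2× C (H2) → no; 4× C (H1) → no; 2× C (H3) → no; 1× S (H1) → no; 2× Br (H0) → no; 1× C (H0) → match; 1× O (H0) → no; 1× N (H2) → no.
That gives 1 matching atom.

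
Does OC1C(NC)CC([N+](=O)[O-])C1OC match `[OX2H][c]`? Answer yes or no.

No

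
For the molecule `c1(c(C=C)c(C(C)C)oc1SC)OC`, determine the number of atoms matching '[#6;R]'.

The query [#6;R] means: carbon that is part of a ring.
Check the 14 heavy atoms by environment: 1× o (aromatic, in 5-ring) → no; 4× c (aromatic, in 5-ring) → match; 7× C (acyclic) → no; 1× O (acyclic) → no; 1× S (acyclic) → no.
That gives 4 matching atoms.

4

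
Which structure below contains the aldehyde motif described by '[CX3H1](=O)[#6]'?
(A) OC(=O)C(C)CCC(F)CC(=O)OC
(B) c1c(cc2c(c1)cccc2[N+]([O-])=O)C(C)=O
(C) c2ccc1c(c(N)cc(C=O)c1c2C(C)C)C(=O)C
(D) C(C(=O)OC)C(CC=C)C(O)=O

[CX3H1](=O)[#6] describes an sp2 carbon with one H, double-bonded to O and single-bonded to carbon (an aldehyde).
(A) has a methyl-ester group (-C(=O)OCH3) but the carbonyl carbon has H0, not H1.
(B) has an acetyl/ketone group (-C(=O)CH3) but the carbonyl carbon has H0 (two carbon neighbours), not H1.
(C) contains an aldehyde (-CHO), which satisfies every atom and bond constraint.
(D) has a methyl-ester group (-C(=O)OCH3) but the carbonyl carbon has H0, not H1.
So the answer is (C).

C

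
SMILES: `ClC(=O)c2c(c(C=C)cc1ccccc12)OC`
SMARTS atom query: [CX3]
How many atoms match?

3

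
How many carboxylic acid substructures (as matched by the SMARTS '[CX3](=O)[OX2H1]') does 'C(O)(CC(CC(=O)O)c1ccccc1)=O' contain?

[CX3](=O)[OX2H1] is the SMARTS for a carboxylic acid: an sp2 carbon double-bonded to O and single-bonded to an -OH oxygen.
The molecule carries 2 separate instances of a carboxylic acid group (-C(=O)OH) meeting every constraint; each maps to a distinct set of atoms, giving 2 matches.

2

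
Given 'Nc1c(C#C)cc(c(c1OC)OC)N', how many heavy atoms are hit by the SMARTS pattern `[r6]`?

6

The query [r6] means: r6 matches atoms in a six-membered ring.
Check the 14 heavy atoms by environment: 6× c (aromatic, in 6-ring) → match; 2× N (acyclic) → no; 4× C (acyclic) → no; 2× O (acyclic) → no.
That gives 6 matching atoms.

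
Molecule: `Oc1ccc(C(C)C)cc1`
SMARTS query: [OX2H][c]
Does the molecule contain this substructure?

The pattern [OX2H][c] describes a hydroxyl oxygen attached to an aromatic carbon — a phenol.
The molecule carries a hydroxyl group (-OH), whose atoms satisfy every constraint of the query, so the pattern matches.

Yes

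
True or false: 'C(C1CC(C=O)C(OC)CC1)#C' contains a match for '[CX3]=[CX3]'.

False

The pattern [CX3]=[CX3] describes a non-aromatic C=C double bond between two sp2 carbons — an alkene.
The closest candidate here is an ethynyl group (-C#CH), but the C-C bond is a triple bond, not a double bond. No other fragment satisfies the full query, so there is no match.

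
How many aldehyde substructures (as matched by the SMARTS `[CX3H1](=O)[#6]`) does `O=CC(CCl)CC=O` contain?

[CX3H1](=O)[#6] is the SMARTS for an aldehyde: an sp2 carbon with one H, double-bonded to O and single-bonded to carbon.
The molecule carries 2 separate instances of an aldehyde (-CHO) meeting every constraint; each maps to a distinct set of atoms, giving 2 matches.

2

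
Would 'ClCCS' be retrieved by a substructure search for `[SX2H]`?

The pattern [SX2H] describes an aliphatic sulfur with two connections, one being H — a thiol.
The molecule carries a thiol (-SH), whose atoms satisfy every constraint of the query, so the pattern matches.

Yes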